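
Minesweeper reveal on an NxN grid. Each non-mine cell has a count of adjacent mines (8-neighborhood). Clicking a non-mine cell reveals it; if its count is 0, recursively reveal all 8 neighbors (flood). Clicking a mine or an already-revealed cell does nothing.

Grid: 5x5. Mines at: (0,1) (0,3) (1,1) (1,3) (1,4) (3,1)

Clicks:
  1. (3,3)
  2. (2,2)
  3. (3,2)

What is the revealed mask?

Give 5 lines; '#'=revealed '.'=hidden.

Click 1 (3,3) count=0: revealed 9 new [(2,2) (2,3) (2,4) (3,2) (3,3) (3,4) (4,2) (4,3) (4,4)] -> total=9
Click 2 (2,2) count=3: revealed 0 new [(none)] -> total=9
Click 3 (3,2) count=1: revealed 0 new [(none)] -> total=9

Answer: .....
.....
..###
..###
..###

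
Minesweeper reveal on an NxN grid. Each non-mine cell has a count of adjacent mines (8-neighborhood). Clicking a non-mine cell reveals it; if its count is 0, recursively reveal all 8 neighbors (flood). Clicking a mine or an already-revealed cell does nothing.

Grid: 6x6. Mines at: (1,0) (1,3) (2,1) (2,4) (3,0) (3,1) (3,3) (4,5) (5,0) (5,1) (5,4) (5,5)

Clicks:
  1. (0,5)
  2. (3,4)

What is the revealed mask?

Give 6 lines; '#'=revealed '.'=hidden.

Answer: ....##
....##
......
....#.
......
......

Derivation:
Click 1 (0,5) count=0: revealed 4 new [(0,4) (0,5) (1,4) (1,5)] -> total=4
Click 2 (3,4) count=3: revealed 1 new [(3,4)] -> total=5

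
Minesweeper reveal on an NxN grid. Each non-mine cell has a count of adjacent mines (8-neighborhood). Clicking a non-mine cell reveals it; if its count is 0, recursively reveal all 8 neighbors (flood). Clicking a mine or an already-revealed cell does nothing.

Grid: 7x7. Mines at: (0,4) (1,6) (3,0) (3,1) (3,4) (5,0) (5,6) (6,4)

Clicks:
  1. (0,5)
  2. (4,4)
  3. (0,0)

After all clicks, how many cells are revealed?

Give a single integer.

Answer: 14

Derivation:
Click 1 (0,5) count=2: revealed 1 new [(0,5)] -> total=1
Click 2 (4,4) count=1: revealed 1 new [(4,4)] -> total=2
Click 3 (0,0) count=0: revealed 12 new [(0,0) (0,1) (0,2) (0,3) (1,0) (1,1) (1,2) (1,3) (2,0) (2,1) (2,2) (2,3)] -> total=14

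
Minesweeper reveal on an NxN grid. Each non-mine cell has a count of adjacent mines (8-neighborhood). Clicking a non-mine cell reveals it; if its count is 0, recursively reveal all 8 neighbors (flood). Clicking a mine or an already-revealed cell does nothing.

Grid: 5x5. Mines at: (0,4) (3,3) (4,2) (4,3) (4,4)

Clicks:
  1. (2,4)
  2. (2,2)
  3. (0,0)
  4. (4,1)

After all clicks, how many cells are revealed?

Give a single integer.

Click 1 (2,4) count=1: revealed 1 new [(2,4)] -> total=1
Click 2 (2,2) count=1: revealed 1 new [(2,2)] -> total=2
Click 3 (0,0) count=0: revealed 16 new [(0,0) (0,1) (0,2) (0,3) (1,0) (1,1) (1,2) (1,3) (2,0) (2,1) (2,3) (3,0) (3,1) (3,2) (4,0) (4,1)] -> total=18
Click 4 (4,1) count=1: revealed 0 new [(none)] -> total=18

Answer: 18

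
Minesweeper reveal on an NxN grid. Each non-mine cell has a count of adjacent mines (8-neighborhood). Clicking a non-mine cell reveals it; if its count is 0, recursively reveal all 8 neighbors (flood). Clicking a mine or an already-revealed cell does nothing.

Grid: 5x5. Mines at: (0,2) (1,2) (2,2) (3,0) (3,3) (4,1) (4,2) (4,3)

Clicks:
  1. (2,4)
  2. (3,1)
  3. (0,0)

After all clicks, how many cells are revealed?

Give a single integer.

Answer: 8

Derivation:
Click 1 (2,4) count=1: revealed 1 new [(2,4)] -> total=1
Click 2 (3,1) count=4: revealed 1 new [(3,1)] -> total=2
Click 3 (0,0) count=0: revealed 6 new [(0,0) (0,1) (1,0) (1,1) (2,0) (2,1)] -> total=8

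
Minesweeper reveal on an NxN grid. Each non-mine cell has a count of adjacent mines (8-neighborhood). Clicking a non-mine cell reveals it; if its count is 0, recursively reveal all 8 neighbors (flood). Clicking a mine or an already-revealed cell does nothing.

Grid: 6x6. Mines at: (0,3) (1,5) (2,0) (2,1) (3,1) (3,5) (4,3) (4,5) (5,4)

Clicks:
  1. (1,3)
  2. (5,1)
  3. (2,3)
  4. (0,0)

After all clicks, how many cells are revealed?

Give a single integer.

Answer: 20

Derivation:
Click 1 (1,3) count=1: revealed 1 new [(1,3)] -> total=1
Click 2 (5,1) count=0: revealed 6 new [(4,0) (4,1) (4,2) (5,0) (5,1) (5,2)] -> total=7
Click 3 (2,3) count=0: revealed 8 new [(1,2) (1,4) (2,2) (2,3) (2,4) (3,2) (3,3) (3,4)] -> total=15
Click 4 (0,0) count=0: revealed 5 new [(0,0) (0,1) (0,2) (1,0) (1,1)] -> total=20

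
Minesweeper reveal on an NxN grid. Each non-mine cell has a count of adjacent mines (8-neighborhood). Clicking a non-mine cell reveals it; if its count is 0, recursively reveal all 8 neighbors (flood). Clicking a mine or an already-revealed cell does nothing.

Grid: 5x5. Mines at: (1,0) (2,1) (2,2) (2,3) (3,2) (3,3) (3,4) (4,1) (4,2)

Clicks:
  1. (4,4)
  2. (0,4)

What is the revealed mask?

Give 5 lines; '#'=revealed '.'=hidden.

Click 1 (4,4) count=2: revealed 1 new [(4,4)] -> total=1
Click 2 (0,4) count=0: revealed 8 new [(0,1) (0,2) (0,3) (0,4) (1,1) (1,2) (1,3) (1,4)] -> total=9

Answer: .####
.####
.....
.....
....#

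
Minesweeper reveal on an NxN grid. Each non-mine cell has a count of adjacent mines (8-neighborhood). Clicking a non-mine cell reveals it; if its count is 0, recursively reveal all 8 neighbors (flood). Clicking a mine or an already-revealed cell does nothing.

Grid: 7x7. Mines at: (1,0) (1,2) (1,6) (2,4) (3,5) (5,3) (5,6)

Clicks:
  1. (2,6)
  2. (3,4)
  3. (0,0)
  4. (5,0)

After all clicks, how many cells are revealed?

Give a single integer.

Answer: 21

Derivation:
Click 1 (2,6) count=2: revealed 1 new [(2,6)] -> total=1
Click 2 (3,4) count=2: revealed 1 new [(3,4)] -> total=2
Click 3 (0,0) count=1: revealed 1 new [(0,0)] -> total=3
Click 4 (5,0) count=0: revealed 18 new [(2,0) (2,1) (2,2) (2,3) (3,0) (3,1) (3,2) (3,3) (4,0) (4,1) (4,2) (4,3) (5,0) (5,1) (5,2) (6,0) (6,1) (6,2)] -> total=21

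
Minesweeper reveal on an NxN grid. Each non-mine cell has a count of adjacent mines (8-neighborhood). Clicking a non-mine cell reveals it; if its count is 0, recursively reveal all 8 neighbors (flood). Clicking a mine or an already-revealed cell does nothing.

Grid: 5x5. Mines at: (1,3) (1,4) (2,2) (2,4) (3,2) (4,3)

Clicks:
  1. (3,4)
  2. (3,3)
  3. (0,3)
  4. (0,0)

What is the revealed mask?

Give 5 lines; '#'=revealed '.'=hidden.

Click 1 (3,4) count=2: revealed 1 new [(3,4)] -> total=1
Click 2 (3,3) count=4: revealed 1 new [(3,3)] -> total=2
Click 3 (0,3) count=2: revealed 1 new [(0,3)] -> total=3
Click 4 (0,0) count=0: revealed 12 new [(0,0) (0,1) (0,2) (1,0) (1,1) (1,2) (2,0) (2,1) (3,0) (3,1) (4,0) (4,1)] -> total=15

Answer: ####.
###..
##...
##.##
##...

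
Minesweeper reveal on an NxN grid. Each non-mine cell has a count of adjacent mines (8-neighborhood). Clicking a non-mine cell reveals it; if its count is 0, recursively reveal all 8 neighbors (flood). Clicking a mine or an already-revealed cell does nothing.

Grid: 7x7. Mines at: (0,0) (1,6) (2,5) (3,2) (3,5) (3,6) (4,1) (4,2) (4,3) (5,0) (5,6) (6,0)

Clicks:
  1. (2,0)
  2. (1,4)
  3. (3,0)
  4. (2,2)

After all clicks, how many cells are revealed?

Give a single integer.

Click 1 (2,0) count=0: revealed 6 new [(1,0) (1,1) (2,0) (2,1) (3,0) (3,1)] -> total=6
Click 2 (1,4) count=1: revealed 1 new [(1,4)] -> total=7
Click 3 (3,0) count=1: revealed 0 new [(none)] -> total=7
Click 4 (2,2) count=1: revealed 1 new [(2,2)] -> total=8

Answer: 8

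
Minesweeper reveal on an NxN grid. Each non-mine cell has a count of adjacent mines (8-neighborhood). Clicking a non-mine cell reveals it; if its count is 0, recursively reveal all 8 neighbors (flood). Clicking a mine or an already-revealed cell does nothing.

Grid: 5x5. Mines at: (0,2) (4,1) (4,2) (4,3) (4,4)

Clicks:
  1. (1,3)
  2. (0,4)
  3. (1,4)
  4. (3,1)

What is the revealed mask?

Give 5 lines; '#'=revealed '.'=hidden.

Answer: ##.##
#####
#####
#####
.....

Derivation:
Click 1 (1,3) count=1: revealed 1 new [(1,3)] -> total=1
Click 2 (0,4) count=0: revealed 18 new [(0,0) (0,1) (0,3) (0,4) (1,0) (1,1) (1,2) (1,4) (2,0) (2,1) (2,2) (2,3) (2,4) (3,0) (3,1) (3,2) (3,3) (3,4)] -> total=19
Click 3 (1,4) count=0: revealed 0 new [(none)] -> total=19
Click 4 (3,1) count=2: revealed 0 new [(none)] -> total=19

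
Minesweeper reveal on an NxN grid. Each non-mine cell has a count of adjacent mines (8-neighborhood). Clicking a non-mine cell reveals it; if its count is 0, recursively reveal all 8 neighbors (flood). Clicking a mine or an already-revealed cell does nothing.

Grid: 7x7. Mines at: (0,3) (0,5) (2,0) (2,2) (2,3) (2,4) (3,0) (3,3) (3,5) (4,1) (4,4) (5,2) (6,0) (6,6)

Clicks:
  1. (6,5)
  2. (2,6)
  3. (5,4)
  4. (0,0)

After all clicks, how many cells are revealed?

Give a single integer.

Click 1 (6,5) count=1: revealed 1 new [(6,5)] -> total=1
Click 2 (2,6) count=1: revealed 1 new [(2,6)] -> total=2
Click 3 (5,4) count=1: revealed 1 new [(5,4)] -> total=3
Click 4 (0,0) count=0: revealed 6 new [(0,0) (0,1) (0,2) (1,0) (1,1) (1,2)] -> total=9

Answer: 9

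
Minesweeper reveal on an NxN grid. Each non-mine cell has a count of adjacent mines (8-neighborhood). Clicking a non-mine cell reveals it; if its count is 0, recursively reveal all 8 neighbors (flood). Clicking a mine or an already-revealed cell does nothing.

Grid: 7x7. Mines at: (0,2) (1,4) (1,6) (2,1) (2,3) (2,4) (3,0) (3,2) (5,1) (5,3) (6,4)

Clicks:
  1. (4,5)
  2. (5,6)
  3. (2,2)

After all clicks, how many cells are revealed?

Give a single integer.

Answer: 14

Derivation:
Click 1 (4,5) count=0: revealed 13 new [(2,5) (2,6) (3,4) (3,5) (3,6) (4,4) (4,5) (4,6) (5,4) (5,5) (5,6) (6,5) (6,6)] -> total=13
Click 2 (5,6) count=0: revealed 0 new [(none)] -> total=13
Click 3 (2,2) count=3: revealed 1 new [(2,2)] -> total=14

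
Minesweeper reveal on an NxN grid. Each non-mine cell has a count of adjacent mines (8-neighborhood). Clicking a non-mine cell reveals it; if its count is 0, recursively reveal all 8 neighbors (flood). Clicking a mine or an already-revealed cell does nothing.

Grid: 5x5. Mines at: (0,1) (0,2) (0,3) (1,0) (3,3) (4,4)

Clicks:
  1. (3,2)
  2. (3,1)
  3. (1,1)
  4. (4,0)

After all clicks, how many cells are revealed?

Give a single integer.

Click 1 (3,2) count=1: revealed 1 new [(3,2)] -> total=1
Click 2 (3,1) count=0: revealed 8 new [(2,0) (2,1) (2,2) (3,0) (3,1) (4,0) (4,1) (4,2)] -> total=9
Click 3 (1,1) count=3: revealed 1 new [(1,1)] -> total=10
Click 4 (4,0) count=0: revealed 0 new [(none)] -> total=10

Answer: 10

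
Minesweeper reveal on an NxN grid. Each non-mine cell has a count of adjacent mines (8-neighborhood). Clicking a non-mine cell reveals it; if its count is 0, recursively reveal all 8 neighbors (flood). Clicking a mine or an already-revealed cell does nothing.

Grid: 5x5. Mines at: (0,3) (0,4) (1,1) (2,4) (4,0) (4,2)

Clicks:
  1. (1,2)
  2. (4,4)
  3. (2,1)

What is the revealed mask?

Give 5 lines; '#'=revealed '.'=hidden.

Answer: .....
..#..
.#...
...##
...##

Derivation:
Click 1 (1,2) count=2: revealed 1 new [(1,2)] -> total=1
Click 2 (4,4) count=0: revealed 4 new [(3,3) (3,4) (4,3) (4,4)] -> total=5
Click 3 (2,1) count=1: revealed 1 new [(2,1)] -> total=6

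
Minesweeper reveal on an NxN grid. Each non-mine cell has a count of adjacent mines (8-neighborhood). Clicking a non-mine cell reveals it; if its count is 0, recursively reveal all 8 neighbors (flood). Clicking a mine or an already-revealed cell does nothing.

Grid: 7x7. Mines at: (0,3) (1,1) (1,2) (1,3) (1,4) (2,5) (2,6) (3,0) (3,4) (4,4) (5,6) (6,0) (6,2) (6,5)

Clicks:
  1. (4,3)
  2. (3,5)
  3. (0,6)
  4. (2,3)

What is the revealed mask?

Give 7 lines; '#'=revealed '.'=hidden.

Click 1 (4,3) count=2: revealed 1 new [(4,3)] -> total=1
Click 2 (3,5) count=4: revealed 1 new [(3,5)] -> total=2
Click 3 (0,6) count=0: revealed 4 new [(0,5) (0,6) (1,5) (1,6)] -> total=6
Click 4 (2,3) count=4: revealed 1 new [(2,3)] -> total=7

Answer: .....##
.....##
...#...
.....#.
...#...
.......
.......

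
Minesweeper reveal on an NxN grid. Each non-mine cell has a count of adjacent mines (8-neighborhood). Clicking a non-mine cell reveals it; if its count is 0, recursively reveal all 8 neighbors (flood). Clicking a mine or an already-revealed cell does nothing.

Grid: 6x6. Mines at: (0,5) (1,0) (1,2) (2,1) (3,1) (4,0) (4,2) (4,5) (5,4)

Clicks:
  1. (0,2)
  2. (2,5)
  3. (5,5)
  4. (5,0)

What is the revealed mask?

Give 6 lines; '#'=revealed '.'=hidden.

Click 1 (0,2) count=1: revealed 1 new [(0,2)] -> total=1
Click 2 (2,5) count=0: revealed 9 new [(1,3) (1,4) (1,5) (2,3) (2,4) (2,5) (3,3) (3,4) (3,5)] -> total=10
Click 3 (5,5) count=2: revealed 1 new [(5,5)] -> total=11
Click 4 (5,0) count=1: revealed 1 new [(5,0)] -> total=12

Answer: ..#...
...###
...###
...###
......
#....#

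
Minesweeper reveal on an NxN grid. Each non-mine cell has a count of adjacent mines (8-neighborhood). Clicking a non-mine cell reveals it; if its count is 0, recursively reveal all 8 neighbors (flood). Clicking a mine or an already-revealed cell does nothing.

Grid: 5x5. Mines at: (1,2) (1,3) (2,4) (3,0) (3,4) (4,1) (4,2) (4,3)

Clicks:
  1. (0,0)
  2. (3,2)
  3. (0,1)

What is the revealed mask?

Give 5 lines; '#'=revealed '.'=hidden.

Answer: ##...
##...
##...
..#..
.....

Derivation:
Click 1 (0,0) count=0: revealed 6 new [(0,0) (0,1) (1,0) (1,1) (2,0) (2,1)] -> total=6
Click 2 (3,2) count=3: revealed 1 new [(3,2)] -> total=7
Click 3 (0,1) count=1: revealed 0 new [(none)] -> total=7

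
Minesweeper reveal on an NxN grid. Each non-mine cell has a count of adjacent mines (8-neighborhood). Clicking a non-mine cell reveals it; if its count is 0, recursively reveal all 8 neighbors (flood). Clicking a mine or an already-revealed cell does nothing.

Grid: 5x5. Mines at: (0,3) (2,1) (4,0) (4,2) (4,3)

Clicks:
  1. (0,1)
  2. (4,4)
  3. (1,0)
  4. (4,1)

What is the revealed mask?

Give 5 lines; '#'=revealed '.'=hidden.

Click 1 (0,1) count=0: revealed 6 new [(0,0) (0,1) (0,2) (1,0) (1,1) (1,2)] -> total=6
Click 2 (4,4) count=1: revealed 1 new [(4,4)] -> total=7
Click 3 (1,0) count=1: revealed 0 new [(none)] -> total=7
Click 4 (4,1) count=2: revealed 1 new [(4,1)] -> total=8

Answer: ###..
###..
.....
.....
.#..#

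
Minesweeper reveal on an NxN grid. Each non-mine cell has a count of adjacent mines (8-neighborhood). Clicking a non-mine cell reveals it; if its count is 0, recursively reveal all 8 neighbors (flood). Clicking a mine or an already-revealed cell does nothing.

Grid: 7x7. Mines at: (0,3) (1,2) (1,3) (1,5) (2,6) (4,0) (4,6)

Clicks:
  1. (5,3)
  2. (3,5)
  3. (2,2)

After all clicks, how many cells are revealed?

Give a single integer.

Answer: 29

Derivation:
Click 1 (5,3) count=0: revealed 29 new [(2,1) (2,2) (2,3) (2,4) (2,5) (3,1) (3,2) (3,3) (3,4) (3,5) (4,1) (4,2) (4,3) (4,4) (4,5) (5,0) (5,1) (5,2) (5,3) (5,4) (5,5) (5,6) (6,0) (6,1) (6,2) (6,3) (6,4) (6,5) (6,6)] -> total=29
Click 2 (3,5) count=2: revealed 0 new [(none)] -> total=29
Click 3 (2,2) count=2: revealed 0 new [(none)] -> total=29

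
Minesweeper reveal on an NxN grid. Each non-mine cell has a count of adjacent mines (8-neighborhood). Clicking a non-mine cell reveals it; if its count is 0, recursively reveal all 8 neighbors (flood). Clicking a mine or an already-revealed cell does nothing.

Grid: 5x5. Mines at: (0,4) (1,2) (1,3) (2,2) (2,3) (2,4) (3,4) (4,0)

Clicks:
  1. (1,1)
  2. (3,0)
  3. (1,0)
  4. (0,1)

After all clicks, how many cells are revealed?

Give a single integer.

Click 1 (1,1) count=2: revealed 1 new [(1,1)] -> total=1
Click 2 (3,0) count=1: revealed 1 new [(3,0)] -> total=2
Click 3 (1,0) count=0: revealed 6 new [(0,0) (0,1) (1,0) (2,0) (2,1) (3,1)] -> total=8
Click 4 (0,1) count=1: revealed 0 new [(none)] -> total=8

Answer: 8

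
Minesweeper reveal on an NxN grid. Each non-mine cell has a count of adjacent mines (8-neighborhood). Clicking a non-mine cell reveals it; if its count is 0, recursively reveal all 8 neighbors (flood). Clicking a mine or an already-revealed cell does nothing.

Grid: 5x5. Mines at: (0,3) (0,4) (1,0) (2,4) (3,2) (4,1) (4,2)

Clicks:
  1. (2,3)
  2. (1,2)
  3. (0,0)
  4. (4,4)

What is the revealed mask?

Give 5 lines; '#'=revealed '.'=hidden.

Click 1 (2,3) count=2: revealed 1 new [(2,3)] -> total=1
Click 2 (1,2) count=1: revealed 1 new [(1,2)] -> total=2
Click 3 (0,0) count=1: revealed 1 new [(0,0)] -> total=3
Click 4 (4,4) count=0: revealed 4 new [(3,3) (3,4) (4,3) (4,4)] -> total=7

Answer: #....
..#..
...#.
...##
...##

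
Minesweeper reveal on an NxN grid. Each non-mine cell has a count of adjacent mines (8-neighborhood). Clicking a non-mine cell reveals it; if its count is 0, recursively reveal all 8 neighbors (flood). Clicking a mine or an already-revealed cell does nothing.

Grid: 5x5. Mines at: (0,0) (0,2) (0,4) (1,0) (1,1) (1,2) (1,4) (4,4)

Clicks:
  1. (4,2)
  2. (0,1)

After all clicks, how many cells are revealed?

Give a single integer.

Answer: 13

Derivation:
Click 1 (4,2) count=0: revealed 12 new [(2,0) (2,1) (2,2) (2,3) (3,0) (3,1) (3,2) (3,3) (4,0) (4,1) (4,2) (4,3)] -> total=12
Click 2 (0,1) count=5: revealed 1 new [(0,1)] -> total=13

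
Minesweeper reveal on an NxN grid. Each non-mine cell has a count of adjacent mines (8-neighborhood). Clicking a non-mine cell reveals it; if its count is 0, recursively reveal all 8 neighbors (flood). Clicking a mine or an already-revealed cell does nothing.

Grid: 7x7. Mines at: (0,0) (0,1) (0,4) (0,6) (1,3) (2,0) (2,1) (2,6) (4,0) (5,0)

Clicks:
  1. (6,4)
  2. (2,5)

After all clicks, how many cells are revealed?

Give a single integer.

Answer: 28

Derivation:
Click 1 (6,4) count=0: revealed 28 new [(2,2) (2,3) (2,4) (2,5) (3,1) (3,2) (3,3) (3,4) (3,5) (3,6) (4,1) (4,2) (4,3) (4,4) (4,5) (4,6) (5,1) (5,2) (5,3) (5,4) (5,5) (5,6) (6,1) (6,2) (6,3) (6,4) (6,5) (6,6)] -> total=28
Click 2 (2,5) count=1: revealed 0 new [(none)] -> total=28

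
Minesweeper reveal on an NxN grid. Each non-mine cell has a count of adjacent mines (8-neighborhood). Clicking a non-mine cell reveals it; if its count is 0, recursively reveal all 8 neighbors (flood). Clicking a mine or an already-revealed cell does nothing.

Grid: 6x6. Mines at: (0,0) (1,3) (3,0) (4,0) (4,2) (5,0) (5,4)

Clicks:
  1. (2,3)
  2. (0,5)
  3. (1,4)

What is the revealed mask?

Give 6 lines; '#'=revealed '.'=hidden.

Click 1 (2,3) count=1: revealed 1 new [(2,3)] -> total=1
Click 2 (0,5) count=0: revealed 12 new [(0,4) (0,5) (1,4) (1,5) (2,4) (2,5) (3,3) (3,4) (3,5) (4,3) (4,4) (4,5)] -> total=13
Click 3 (1,4) count=1: revealed 0 new [(none)] -> total=13

Answer: ....##
....##
...###
...###
...###
......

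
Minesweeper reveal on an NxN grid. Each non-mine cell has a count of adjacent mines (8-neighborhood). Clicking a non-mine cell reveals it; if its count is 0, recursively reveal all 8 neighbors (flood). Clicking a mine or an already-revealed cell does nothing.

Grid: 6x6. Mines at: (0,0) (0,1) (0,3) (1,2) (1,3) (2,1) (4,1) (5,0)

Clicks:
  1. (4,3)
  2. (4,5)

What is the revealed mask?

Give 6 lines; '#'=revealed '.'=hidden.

Answer: ....##
....##
..####
..####
..####
..####

Derivation:
Click 1 (4,3) count=0: revealed 20 new [(0,4) (0,5) (1,4) (1,5) (2,2) (2,3) (2,4) (2,5) (3,2) (3,3) (3,4) (3,5) (4,2) (4,3) (4,4) (4,5) (5,2) (5,3) (5,4) (5,5)] -> total=20
Click 2 (4,5) count=0: revealed 0 new [(none)] -> total=20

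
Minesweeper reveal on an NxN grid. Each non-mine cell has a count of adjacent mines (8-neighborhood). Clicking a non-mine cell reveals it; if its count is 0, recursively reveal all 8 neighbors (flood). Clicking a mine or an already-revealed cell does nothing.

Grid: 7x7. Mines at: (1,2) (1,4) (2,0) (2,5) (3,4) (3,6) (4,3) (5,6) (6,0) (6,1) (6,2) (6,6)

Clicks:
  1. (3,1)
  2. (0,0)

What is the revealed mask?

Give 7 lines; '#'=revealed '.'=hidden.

Click 1 (3,1) count=1: revealed 1 new [(3,1)] -> total=1
Click 2 (0,0) count=0: revealed 4 new [(0,0) (0,1) (1,0) (1,1)] -> total=5

Answer: ##.....
##.....
.......
.#.....
.......
.......
.......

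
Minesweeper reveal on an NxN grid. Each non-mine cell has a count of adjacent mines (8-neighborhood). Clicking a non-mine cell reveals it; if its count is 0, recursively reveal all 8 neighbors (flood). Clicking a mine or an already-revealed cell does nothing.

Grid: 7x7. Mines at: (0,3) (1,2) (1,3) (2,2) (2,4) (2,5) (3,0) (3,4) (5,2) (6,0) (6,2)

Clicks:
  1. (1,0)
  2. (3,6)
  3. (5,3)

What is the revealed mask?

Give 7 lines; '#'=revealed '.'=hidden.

Click 1 (1,0) count=0: revealed 6 new [(0,0) (0,1) (1,0) (1,1) (2,0) (2,1)] -> total=6
Click 2 (3,6) count=1: revealed 1 new [(3,6)] -> total=7
Click 3 (5,3) count=2: revealed 1 new [(5,3)] -> total=8

Answer: ##.....
##.....
##.....
......#
.......
...#...
.......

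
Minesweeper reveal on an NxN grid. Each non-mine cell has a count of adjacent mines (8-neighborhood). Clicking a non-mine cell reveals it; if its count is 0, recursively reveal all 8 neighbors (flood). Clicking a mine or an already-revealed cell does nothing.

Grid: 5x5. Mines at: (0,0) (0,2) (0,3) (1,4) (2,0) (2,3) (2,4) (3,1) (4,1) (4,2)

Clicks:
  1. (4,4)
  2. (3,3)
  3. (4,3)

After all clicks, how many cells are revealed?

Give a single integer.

Answer: 4

Derivation:
Click 1 (4,4) count=0: revealed 4 new [(3,3) (3,4) (4,3) (4,4)] -> total=4
Click 2 (3,3) count=3: revealed 0 new [(none)] -> total=4
Click 3 (4,3) count=1: revealed 0 new [(none)] -> total=4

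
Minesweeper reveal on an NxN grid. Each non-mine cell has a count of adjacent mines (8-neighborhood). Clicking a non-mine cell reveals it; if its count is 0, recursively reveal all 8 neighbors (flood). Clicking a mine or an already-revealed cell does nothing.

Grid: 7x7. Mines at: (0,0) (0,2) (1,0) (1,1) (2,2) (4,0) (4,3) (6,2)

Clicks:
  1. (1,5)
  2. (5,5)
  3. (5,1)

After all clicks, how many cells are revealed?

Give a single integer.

Click 1 (1,5) count=0: revealed 27 new [(0,3) (0,4) (0,5) (0,6) (1,3) (1,4) (1,5) (1,6) (2,3) (2,4) (2,5) (2,6) (3,3) (3,4) (3,5) (3,6) (4,4) (4,5) (4,6) (5,3) (5,4) (5,5) (5,6) (6,3) (6,4) (6,5) (6,6)] -> total=27
Click 2 (5,5) count=0: revealed 0 new [(none)] -> total=27
Click 3 (5,1) count=2: revealed 1 new [(5,1)] -> total=28

Answer: 28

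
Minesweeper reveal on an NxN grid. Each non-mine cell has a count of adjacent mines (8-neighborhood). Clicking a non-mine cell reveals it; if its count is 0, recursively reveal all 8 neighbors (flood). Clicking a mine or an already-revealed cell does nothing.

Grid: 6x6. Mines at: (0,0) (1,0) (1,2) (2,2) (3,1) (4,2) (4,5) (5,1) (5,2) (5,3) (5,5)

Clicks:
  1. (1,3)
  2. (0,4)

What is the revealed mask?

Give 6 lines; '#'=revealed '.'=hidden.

Answer: ...###
...###
...###
...###
......
......

Derivation:
Click 1 (1,3) count=2: revealed 1 new [(1,3)] -> total=1
Click 2 (0,4) count=0: revealed 11 new [(0,3) (0,4) (0,5) (1,4) (1,5) (2,3) (2,4) (2,5) (3,3) (3,4) (3,5)] -> total=12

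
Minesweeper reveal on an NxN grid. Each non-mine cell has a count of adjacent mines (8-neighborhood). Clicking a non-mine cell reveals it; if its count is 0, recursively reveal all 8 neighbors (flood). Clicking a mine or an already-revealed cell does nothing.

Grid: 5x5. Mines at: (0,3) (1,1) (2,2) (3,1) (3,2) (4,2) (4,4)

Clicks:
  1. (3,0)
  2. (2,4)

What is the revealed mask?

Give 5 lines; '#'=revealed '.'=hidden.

Click 1 (3,0) count=1: revealed 1 new [(3,0)] -> total=1
Click 2 (2,4) count=0: revealed 6 new [(1,3) (1,4) (2,3) (2,4) (3,3) (3,4)] -> total=7

Answer: .....
...##
...##
#..##
.....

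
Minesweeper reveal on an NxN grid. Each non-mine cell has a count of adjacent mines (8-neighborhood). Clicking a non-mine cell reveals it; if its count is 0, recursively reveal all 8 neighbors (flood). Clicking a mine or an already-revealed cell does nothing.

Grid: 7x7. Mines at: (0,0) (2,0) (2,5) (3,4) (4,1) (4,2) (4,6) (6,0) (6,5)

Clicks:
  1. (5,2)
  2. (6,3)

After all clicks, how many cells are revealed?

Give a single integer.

Answer: 8

Derivation:
Click 1 (5,2) count=2: revealed 1 new [(5,2)] -> total=1
Click 2 (6,3) count=0: revealed 7 new [(5,1) (5,3) (5,4) (6,1) (6,2) (6,3) (6,4)] -> total=8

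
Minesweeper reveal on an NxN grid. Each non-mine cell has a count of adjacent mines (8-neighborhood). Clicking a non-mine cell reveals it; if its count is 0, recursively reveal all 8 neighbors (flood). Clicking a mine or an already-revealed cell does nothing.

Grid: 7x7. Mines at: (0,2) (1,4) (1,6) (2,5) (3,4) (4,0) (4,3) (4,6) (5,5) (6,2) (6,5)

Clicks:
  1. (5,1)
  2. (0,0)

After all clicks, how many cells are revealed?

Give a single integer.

Answer: 15

Derivation:
Click 1 (5,1) count=2: revealed 1 new [(5,1)] -> total=1
Click 2 (0,0) count=0: revealed 14 new [(0,0) (0,1) (1,0) (1,1) (1,2) (1,3) (2,0) (2,1) (2,2) (2,3) (3,0) (3,1) (3,2) (3,3)] -> total=15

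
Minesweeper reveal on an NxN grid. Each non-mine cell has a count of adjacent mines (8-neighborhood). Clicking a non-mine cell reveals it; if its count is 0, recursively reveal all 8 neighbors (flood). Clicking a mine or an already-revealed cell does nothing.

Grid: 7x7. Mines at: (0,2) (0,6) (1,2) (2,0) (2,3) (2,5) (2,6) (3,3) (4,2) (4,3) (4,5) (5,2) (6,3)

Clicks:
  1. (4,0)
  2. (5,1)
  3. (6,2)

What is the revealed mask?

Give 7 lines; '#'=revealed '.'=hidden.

Click 1 (4,0) count=0: revealed 8 new [(3,0) (3,1) (4,0) (4,1) (5,0) (5,1) (6,0) (6,1)] -> total=8
Click 2 (5,1) count=2: revealed 0 new [(none)] -> total=8
Click 3 (6,2) count=2: revealed 1 new [(6,2)] -> total=9

Answer: .......
.......
.......
##.....
##.....
##.....
###....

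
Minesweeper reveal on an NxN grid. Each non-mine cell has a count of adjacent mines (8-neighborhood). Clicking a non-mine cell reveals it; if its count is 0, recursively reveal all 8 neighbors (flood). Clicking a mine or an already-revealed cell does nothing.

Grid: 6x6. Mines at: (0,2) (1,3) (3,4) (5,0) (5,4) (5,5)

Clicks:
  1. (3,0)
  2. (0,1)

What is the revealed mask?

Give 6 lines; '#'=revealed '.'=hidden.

Click 1 (3,0) count=0: revealed 20 new [(0,0) (0,1) (1,0) (1,1) (1,2) (2,0) (2,1) (2,2) (2,3) (3,0) (3,1) (3,2) (3,3) (4,0) (4,1) (4,2) (4,3) (5,1) (5,2) (5,3)] -> total=20
Click 2 (0,1) count=1: revealed 0 new [(none)] -> total=20

Answer: ##....
###...
####..
####..
####..
.###..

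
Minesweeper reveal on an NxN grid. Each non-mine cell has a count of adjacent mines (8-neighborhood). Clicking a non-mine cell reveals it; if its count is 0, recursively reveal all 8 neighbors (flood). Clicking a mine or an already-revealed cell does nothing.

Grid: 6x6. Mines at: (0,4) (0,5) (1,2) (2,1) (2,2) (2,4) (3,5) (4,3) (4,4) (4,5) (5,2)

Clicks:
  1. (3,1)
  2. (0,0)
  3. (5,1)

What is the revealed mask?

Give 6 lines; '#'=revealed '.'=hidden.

Click 1 (3,1) count=2: revealed 1 new [(3,1)] -> total=1
Click 2 (0,0) count=0: revealed 4 new [(0,0) (0,1) (1,0) (1,1)] -> total=5
Click 3 (5,1) count=1: revealed 1 new [(5,1)] -> total=6

Answer: ##....
##....
......
.#....
......
.#....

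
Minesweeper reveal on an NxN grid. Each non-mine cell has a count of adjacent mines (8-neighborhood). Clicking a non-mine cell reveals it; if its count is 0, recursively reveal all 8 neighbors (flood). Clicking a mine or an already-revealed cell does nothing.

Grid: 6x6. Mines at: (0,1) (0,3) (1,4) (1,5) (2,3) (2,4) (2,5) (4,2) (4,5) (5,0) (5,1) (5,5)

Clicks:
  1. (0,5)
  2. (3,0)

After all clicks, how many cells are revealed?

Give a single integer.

Click 1 (0,5) count=2: revealed 1 new [(0,5)] -> total=1
Click 2 (3,0) count=0: revealed 11 new [(1,0) (1,1) (1,2) (2,0) (2,1) (2,2) (3,0) (3,1) (3,2) (4,0) (4,1)] -> total=12

Answer: 12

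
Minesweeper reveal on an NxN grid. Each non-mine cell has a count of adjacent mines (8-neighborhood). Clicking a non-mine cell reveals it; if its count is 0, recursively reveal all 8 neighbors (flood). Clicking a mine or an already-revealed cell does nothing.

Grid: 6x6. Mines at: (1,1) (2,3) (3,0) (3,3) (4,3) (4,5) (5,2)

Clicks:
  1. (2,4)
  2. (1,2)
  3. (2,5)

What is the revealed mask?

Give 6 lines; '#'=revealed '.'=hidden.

Answer: ..####
..####
....##
....##
......
......

Derivation:
Click 1 (2,4) count=2: revealed 1 new [(2,4)] -> total=1
Click 2 (1,2) count=2: revealed 1 new [(1,2)] -> total=2
Click 3 (2,5) count=0: revealed 10 new [(0,2) (0,3) (0,4) (0,5) (1,3) (1,4) (1,5) (2,5) (3,4) (3,5)] -> total=12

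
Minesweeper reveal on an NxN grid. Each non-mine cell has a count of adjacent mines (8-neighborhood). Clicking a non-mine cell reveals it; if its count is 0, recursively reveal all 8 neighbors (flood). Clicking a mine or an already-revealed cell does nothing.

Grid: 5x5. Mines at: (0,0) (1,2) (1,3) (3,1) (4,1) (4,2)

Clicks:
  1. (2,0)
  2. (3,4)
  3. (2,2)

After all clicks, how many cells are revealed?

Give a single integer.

Click 1 (2,0) count=1: revealed 1 new [(2,0)] -> total=1
Click 2 (3,4) count=0: revealed 6 new [(2,3) (2,4) (3,3) (3,4) (4,3) (4,4)] -> total=7
Click 3 (2,2) count=3: revealed 1 new [(2,2)] -> total=8

Answer: 8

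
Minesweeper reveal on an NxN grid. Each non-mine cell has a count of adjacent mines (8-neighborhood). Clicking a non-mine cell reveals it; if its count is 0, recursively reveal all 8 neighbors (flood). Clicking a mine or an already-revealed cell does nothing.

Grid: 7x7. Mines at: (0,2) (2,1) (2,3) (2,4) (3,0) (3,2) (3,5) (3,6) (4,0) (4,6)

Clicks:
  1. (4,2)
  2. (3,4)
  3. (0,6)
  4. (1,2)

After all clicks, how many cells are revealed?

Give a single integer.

Answer: 13

Derivation:
Click 1 (4,2) count=1: revealed 1 new [(4,2)] -> total=1
Click 2 (3,4) count=3: revealed 1 new [(3,4)] -> total=2
Click 3 (0,6) count=0: revealed 10 new [(0,3) (0,4) (0,5) (0,6) (1,3) (1,4) (1,5) (1,6) (2,5) (2,6)] -> total=12
Click 4 (1,2) count=3: revealed 1 new [(1,2)] -> total=13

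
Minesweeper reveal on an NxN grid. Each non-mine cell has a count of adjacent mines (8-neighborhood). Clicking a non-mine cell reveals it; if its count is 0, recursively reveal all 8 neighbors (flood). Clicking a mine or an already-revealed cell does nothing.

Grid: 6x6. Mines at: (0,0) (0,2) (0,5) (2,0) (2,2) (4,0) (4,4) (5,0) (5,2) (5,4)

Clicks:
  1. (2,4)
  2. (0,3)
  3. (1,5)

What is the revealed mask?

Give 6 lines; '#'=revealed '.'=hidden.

Click 1 (2,4) count=0: revealed 9 new [(1,3) (1,4) (1,5) (2,3) (2,4) (2,5) (3,3) (3,4) (3,5)] -> total=9
Click 2 (0,3) count=1: revealed 1 new [(0,3)] -> total=10
Click 3 (1,5) count=1: revealed 0 new [(none)] -> total=10

Answer: ...#..
...###
...###
...###
......
......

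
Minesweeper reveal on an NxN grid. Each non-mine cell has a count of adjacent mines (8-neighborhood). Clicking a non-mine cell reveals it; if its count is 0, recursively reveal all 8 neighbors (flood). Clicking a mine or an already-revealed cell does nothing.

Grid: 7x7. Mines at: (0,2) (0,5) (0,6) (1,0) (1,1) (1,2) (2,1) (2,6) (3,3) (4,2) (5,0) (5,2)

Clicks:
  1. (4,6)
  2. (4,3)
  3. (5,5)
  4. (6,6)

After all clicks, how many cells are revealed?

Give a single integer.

Click 1 (4,6) count=0: revealed 15 new [(3,4) (3,5) (3,6) (4,3) (4,4) (4,5) (4,6) (5,3) (5,4) (5,5) (5,6) (6,3) (6,4) (6,5) (6,6)] -> total=15
Click 2 (4,3) count=3: revealed 0 new [(none)] -> total=15
Click 3 (5,5) count=0: revealed 0 new [(none)] -> total=15
Click 4 (6,6) count=0: revealed 0 new [(none)] -> total=15

Answer: 15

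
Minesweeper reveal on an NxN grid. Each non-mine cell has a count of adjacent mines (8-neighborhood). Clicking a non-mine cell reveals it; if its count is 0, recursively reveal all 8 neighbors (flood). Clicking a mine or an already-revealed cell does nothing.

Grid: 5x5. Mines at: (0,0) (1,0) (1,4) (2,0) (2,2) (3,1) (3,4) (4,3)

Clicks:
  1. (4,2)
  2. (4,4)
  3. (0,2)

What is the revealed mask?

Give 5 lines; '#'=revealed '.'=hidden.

Click 1 (4,2) count=2: revealed 1 new [(4,2)] -> total=1
Click 2 (4,4) count=2: revealed 1 new [(4,4)] -> total=2
Click 3 (0,2) count=0: revealed 6 new [(0,1) (0,2) (0,3) (1,1) (1,2) (1,3)] -> total=8

Answer: .###.
.###.
.....
.....
..#.#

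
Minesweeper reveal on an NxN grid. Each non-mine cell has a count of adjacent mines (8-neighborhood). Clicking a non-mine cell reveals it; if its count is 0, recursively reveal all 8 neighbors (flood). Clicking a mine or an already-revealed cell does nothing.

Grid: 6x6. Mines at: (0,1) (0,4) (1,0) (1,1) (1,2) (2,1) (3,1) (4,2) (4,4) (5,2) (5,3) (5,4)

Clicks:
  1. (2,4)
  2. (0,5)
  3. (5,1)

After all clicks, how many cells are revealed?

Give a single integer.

Click 1 (2,4) count=0: revealed 9 new [(1,3) (1,4) (1,5) (2,3) (2,4) (2,5) (3,3) (3,4) (3,5)] -> total=9
Click 2 (0,5) count=1: revealed 1 new [(0,5)] -> total=10
Click 3 (5,1) count=2: revealed 1 new [(5,1)] -> total=11

Answer: 11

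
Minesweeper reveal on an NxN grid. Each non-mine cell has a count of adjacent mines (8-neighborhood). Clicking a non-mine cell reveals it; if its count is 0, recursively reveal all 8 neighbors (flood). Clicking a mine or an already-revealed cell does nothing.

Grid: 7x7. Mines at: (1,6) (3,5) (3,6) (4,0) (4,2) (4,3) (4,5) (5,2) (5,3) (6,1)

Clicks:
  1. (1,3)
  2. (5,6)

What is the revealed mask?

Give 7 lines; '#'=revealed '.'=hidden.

Click 1 (1,3) count=0: revealed 23 new [(0,0) (0,1) (0,2) (0,3) (0,4) (0,5) (1,0) (1,1) (1,2) (1,3) (1,4) (1,5) (2,0) (2,1) (2,2) (2,3) (2,4) (2,5) (3,0) (3,1) (3,2) (3,3) (3,4)] -> total=23
Click 2 (5,6) count=1: revealed 1 new [(5,6)] -> total=24

Answer: ######.
######.
######.
#####..
.......
......#
.......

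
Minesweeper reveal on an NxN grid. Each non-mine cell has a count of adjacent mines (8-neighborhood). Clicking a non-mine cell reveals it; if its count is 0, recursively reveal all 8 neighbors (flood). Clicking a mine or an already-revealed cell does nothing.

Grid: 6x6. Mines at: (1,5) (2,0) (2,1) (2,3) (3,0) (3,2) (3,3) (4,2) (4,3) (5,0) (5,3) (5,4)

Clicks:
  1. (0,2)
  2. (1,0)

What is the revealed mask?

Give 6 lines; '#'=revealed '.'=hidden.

Click 1 (0,2) count=0: revealed 10 new [(0,0) (0,1) (0,2) (0,3) (0,4) (1,0) (1,1) (1,2) (1,3) (1,4)] -> total=10
Click 2 (1,0) count=2: revealed 0 new [(none)] -> total=10

Answer: #####.
#####.
......
......
......
......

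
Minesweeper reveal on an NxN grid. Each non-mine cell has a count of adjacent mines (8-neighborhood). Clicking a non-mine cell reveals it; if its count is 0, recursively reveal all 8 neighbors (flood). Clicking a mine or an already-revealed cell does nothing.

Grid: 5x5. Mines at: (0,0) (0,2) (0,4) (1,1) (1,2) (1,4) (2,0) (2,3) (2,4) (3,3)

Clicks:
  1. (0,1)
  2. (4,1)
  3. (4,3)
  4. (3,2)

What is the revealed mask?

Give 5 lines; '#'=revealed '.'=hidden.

Click 1 (0,1) count=4: revealed 1 new [(0,1)] -> total=1
Click 2 (4,1) count=0: revealed 6 new [(3,0) (3,1) (3,2) (4,0) (4,1) (4,2)] -> total=7
Click 3 (4,3) count=1: revealed 1 new [(4,3)] -> total=8
Click 4 (3,2) count=2: revealed 0 new [(none)] -> total=8

Answer: .#...
.....
.....
###..
####.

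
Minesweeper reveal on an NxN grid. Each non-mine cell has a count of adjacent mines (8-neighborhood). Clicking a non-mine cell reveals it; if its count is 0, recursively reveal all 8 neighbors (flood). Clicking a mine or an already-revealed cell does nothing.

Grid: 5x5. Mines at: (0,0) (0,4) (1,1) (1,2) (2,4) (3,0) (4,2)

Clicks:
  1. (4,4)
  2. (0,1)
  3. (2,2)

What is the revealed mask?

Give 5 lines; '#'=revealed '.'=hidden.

Answer: .#...
.....
..#..
...##
...##

Derivation:
Click 1 (4,4) count=0: revealed 4 new [(3,3) (3,4) (4,3) (4,4)] -> total=4
Click 2 (0,1) count=3: revealed 1 new [(0,1)] -> total=5
Click 3 (2,2) count=2: revealed 1 new [(2,2)] -> total=6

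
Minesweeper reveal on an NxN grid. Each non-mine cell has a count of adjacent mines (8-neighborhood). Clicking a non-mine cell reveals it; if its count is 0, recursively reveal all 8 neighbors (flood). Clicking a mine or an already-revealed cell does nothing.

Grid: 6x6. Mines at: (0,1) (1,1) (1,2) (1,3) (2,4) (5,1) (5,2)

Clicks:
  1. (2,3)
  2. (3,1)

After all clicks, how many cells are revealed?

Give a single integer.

Answer: 12

Derivation:
Click 1 (2,3) count=3: revealed 1 new [(2,3)] -> total=1
Click 2 (3,1) count=0: revealed 11 new [(2,0) (2,1) (2,2) (3,0) (3,1) (3,2) (3,3) (4,0) (4,1) (4,2) (4,3)] -> total=12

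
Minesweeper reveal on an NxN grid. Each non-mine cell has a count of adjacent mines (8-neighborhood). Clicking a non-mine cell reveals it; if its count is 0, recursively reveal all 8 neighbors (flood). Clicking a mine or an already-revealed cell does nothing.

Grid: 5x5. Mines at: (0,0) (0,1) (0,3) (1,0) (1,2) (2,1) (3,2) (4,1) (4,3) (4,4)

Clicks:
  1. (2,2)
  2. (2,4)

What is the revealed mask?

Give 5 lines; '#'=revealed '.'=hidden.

Click 1 (2,2) count=3: revealed 1 new [(2,2)] -> total=1
Click 2 (2,4) count=0: revealed 6 new [(1,3) (1,4) (2,3) (2,4) (3,3) (3,4)] -> total=7

Answer: .....
...##
..###
...##
.....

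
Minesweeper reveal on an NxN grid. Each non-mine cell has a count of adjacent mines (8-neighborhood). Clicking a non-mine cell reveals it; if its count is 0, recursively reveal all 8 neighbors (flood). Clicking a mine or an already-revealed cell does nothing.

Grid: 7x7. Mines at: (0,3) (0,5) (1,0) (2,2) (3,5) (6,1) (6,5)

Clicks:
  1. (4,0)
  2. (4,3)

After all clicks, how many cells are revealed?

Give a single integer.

Answer: 20

Derivation:
Click 1 (4,0) count=0: revealed 20 new [(2,0) (2,1) (3,0) (3,1) (3,2) (3,3) (3,4) (4,0) (4,1) (4,2) (4,3) (4,4) (5,0) (5,1) (5,2) (5,3) (5,4) (6,2) (6,3) (6,4)] -> total=20
Click 2 (4,3) count=0: revealed 0 new [(none)] -> total=20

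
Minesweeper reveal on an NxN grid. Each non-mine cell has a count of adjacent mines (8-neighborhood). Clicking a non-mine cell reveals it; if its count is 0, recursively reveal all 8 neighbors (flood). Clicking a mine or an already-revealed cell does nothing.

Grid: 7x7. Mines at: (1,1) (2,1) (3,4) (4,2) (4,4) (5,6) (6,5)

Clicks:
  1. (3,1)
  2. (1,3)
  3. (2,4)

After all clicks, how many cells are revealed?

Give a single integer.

Click 1 (3,1) count=2: revealed 1 new [(3,1)] -> total=1
Click 2 (1,3) count=0: revealed 19 new [(0,2) (0,3) (0,4) (0,5) (0,6) (1,2) (1,3) (1,4) (1,5) (1,6) (2,2) (2,3) (2,4) (2,5) (2,6) (3,5) (3,6) (4,5) (4,6)] -> total=20
Click 3 (2,4) count=1: revealed 0 new [(none)] -> total=20

Answer: 20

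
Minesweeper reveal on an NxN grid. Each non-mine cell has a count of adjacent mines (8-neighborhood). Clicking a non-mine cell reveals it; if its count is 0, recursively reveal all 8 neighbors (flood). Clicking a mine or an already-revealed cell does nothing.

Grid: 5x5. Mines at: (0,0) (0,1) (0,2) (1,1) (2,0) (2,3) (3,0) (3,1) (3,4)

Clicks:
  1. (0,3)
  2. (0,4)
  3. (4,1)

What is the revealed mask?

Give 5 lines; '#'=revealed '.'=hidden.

Click 1 (0,3) count=1: revealed 1 new [(0,3)] -> total=1
Click 2 (0,4) count=0: revealed 3 new [(0,4) (1,3) (1,4)] -> total=4
Click 3 (4,1) count=2: revealed 1 new [(4,1)] -> total=5

Answer: ...##
...##
.....
.....
.#...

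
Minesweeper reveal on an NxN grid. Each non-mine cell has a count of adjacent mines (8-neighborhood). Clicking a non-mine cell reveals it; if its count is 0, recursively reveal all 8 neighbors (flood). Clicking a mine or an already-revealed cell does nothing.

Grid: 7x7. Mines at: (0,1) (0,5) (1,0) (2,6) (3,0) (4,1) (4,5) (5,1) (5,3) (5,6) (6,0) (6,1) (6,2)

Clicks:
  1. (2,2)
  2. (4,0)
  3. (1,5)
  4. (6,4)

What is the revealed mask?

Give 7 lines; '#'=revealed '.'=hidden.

Click 1 (2,2) count=0: revealed 21 new [(0,2) (0,3) (0,4) (1,1) (1,2) (1,3) (1,4) (1,5) (2,1) (2,2) (2,3) (2,4) (2,5) (3,1) (3,2) (3,3) (3,4) (3,5) (4,2) (4,3) (4,4)] -> total=21
Click 2 (4,0) count=3: revealed 1 new [(4,0)] -> total=22
Click 3 (1,5) count=2: revealed 0 new [(none)] -> total=22
Click 4 (6,4) count=1: revealed 1 new [(6,4)] -> total=23

Answer: ..###..
.#####.
.#####.
.#####.
#.###..
.......
....#..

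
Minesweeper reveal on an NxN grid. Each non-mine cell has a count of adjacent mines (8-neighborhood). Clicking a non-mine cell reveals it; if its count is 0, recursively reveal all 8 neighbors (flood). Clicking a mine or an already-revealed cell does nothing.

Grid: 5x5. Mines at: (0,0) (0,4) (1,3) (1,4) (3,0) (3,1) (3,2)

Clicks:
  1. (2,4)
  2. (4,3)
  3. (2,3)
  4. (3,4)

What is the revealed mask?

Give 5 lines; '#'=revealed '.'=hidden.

Click 1 (2,4) count=2: revealed 1 new [(2,4)] -> total=1
Click 2 (4,3) count=1: revealed 1 new [(4,3)] -> total=2
Click 3 (2,3) count=3: revealed 1 new [(2,3)] -> total=3
Click 4 (3,4) count=0: revealed 3 new [(3,3) (3,4) (4,4)] -> total=6

Answer: .....
.....
...##
...##
...##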